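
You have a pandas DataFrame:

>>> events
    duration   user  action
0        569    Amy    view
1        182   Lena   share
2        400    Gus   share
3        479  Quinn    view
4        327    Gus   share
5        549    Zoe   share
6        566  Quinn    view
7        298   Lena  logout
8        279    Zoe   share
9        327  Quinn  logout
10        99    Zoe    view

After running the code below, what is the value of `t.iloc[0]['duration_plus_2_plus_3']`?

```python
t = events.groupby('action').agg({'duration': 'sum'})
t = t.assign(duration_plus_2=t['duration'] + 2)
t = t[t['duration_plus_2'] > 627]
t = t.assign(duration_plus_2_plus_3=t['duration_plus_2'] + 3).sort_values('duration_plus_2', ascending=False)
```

1742

group by action, sum of duration:
        duration
action          
logout       625
share       1737
view        1713
add column duration_plus_2 = t['duration'] + 2:
        duration  duration_plus_2
action                           
logout       625              627
share       1737             1739
view        1713             1715
filter rows where duration_plus_2 > 627:
        duration  duration_plus_2
action                           
share       1737             1739
view        1713             1715
add column duration_plus_2_plus_3 = t['duration_plus_2'] + 3:
        duration  duration_plus_2  duration_plus_2_plus_3
action                                                   
share       1737             1739                    1742
view        1713             1715                    1718
sort by duration_plus_2 descending:
        duration  duration_plus_2  duration_plus_2_plus_3
action                                                   
share       1737             1739                    1742
view        1713             1715                    1718
Then the value at position 0, column 'duration_plus_2_plus_3': 1742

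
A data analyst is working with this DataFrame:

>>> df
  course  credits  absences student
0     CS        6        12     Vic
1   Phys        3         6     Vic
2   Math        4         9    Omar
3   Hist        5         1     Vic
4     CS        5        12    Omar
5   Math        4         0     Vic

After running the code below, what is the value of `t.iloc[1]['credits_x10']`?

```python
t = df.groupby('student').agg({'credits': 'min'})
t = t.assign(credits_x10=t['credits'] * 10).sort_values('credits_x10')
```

40

group by student, min of credits:
         credits
student         
Omar           4
Vic            3
add column credits_x10 = t['credits'] * 10:
         credits  credits_x10
student                      
Omar           4           40
Vic            3           30
sort by credits_x10:
         credits  credits_x10
student                      
Vic            3           30
Omar           4           40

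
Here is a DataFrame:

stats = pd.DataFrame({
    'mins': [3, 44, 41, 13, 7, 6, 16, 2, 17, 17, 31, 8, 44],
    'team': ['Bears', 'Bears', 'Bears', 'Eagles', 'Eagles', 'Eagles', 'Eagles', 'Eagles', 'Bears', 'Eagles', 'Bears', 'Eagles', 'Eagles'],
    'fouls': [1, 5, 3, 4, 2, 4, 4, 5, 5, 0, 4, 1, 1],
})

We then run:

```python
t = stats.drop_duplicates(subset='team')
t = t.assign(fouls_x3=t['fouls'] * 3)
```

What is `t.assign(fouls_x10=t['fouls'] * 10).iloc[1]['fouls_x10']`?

drop duplicate team (keep=first):
   mins    team  fouls
0     3   Bears      1
3    13  Eagles      4
add column fouls_x3 = t['fouls'] * 3:
   mins    team  fouls  fouls_x3
0     3   Bears      1         3
3    13  Eagles      4        12
add column fouls_x10 = t['fouls'] * 10:
   mins    team  fouls  fouls_x3  fouls_x10
0     3   Bears      1         3         10
3    13  Eagles      4        12         40
So iloc[1]['fouls_x10'] = 40.

40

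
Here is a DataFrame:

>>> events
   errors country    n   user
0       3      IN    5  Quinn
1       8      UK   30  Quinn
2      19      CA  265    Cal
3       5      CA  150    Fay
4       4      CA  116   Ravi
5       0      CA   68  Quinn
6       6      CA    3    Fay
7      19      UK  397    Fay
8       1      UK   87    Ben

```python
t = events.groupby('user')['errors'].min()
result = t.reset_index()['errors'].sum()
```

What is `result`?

group by user, min of errors:
user
Ben       1
Cal      19
Fay       5
Quinn     0
Ravi      4
Name: errors, dtype: int64
reset_index():
    user  errors
0    Ben       1
1    Cal      19
2    Fay       5
3  Quinn       0
4   Ravi       4

29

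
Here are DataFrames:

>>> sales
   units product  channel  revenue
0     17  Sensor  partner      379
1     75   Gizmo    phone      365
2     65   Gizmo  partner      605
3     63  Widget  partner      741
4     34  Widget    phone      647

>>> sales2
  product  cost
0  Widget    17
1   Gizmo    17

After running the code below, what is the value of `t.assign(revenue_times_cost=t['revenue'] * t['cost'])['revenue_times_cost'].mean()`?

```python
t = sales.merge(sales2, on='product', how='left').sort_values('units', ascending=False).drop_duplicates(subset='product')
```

merge on 'product' (how='left') → 5 rows:
   units product  channel  revenue  cost
0     17  Sensor  partner      379   NaN
1     75   Gizmo    phone      365  17.0
2     65   Gizmo  partner      605  17.0
3     63  Widget  partner      741  17.0
4     34  Widget    phone      647  17.0
sort by units descending:
   units product  channel  revenue  cost
1     75   Gizmo    phone      365  17.0
2     65   Gizmo  partner      605  17.0
3     63  Widget  partner      741  17.0
4     34  Widget    phone      647  17.0
0     17  Sensor  partner      379   NaN
drop duplicate product (keep=first):
   units product  channel  revenue  cost
1     75   Gizmo    phone      365  17.0
3     63  Widget  partner      741  17.0
0     17  Sensor  partner      379   NaN
add column revenue_times_cost = t['revenue'] * t['cost']:
   units product  channel  revenue  cost  revenue_times_cost
1     75   Gizmo    phone      365  17.0              6205.0
3     63  Widget  partner      741  17.0             12597.0
0     17  Sensor  partner      379   NaN                 NaN

9401.0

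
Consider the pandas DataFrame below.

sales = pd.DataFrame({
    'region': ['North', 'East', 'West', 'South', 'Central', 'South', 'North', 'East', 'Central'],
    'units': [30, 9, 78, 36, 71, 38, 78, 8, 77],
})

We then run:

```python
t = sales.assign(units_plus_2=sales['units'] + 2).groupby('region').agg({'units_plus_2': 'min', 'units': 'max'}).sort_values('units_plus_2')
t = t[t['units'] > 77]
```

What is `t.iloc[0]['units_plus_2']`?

32

add column units_plus_2 = sales['units'] + 2:
    region  units  units_plus_2
0    North     30            32
1     East      9            11
2     West     78            80
3    South     36            38
4  Central     71            73
5    South     38            40
6    North     78            80
7     East      8            10
8  Central     77            79
group by region: min(units_plus_2), max(units):
         units_plus_2  units
region                      
Central            73     77
East               10      9
North              32     78
South              38     38
West               80     78
sort by units_plus_2:
         units_plus_2  units
region                      
East               10      9
North              32     78
South              38     38
Central            73     77
West               80     78
filter rows where units > 77:
        units_plus_2  units
region                     
North             32     78
West              80     78
Hence 32.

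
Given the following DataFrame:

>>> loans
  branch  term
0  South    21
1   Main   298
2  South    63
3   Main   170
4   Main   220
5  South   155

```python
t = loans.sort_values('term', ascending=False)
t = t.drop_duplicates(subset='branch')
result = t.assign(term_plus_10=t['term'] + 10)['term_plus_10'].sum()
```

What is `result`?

sort by term descending:
  branch  term
1   Main   298
4   Main   220
3   Main   170
5  South   155
2  South    63
0  South    21
drop duplicate branch (keep=first):
  branch  term
1   Main   298
5  South   155
add column term_plus_10 = t['term'] + 10:
  branch  term  term_plus_10
1   Main   298           308
5  South   155           165
Then the sum of column 'term_plus_10': 473

473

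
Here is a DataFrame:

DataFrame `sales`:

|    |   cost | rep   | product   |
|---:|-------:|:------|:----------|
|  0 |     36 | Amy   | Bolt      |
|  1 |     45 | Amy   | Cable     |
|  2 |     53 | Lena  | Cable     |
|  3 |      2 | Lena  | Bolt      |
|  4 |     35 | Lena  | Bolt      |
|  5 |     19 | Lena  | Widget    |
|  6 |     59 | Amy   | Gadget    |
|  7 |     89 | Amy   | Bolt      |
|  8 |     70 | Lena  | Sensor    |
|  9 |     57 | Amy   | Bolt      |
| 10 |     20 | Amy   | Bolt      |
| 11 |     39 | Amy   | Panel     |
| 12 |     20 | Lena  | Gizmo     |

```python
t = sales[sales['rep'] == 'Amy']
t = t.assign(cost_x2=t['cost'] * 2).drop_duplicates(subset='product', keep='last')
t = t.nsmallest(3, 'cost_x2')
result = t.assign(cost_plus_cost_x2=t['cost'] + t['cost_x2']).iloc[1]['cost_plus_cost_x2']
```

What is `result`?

filter rows where rep == 'Amy':
    cost  rep product
0     36  Amy    Bolt
1     45  Amy   Cable
6     59  Amy  Gadget
7     89  Amy    Bolt
9     57  Amy    Bolt
10    20  Amy    Bolt
11    39  Amy   Panel
add column cost_x2 = t['cost'] * 2:
    cost  rep product  cost_x2
0     36  Amy    Bolt       72
1     45  Amy   Cable       90
6     59  Amy  Gadget      118
7     89  Amy    Bolt      178
9     57  Amy    Bolt      114
10    20  Amy    Bolt       40
11    39  Amy   Panel       78
drop duplicate product (keep=last):
    cost  rep product  cost_x2
1     45  Amy   Cable       90
6     59  Amy  Gadget      118
10    20  Amy    Bolt       40
11    39  Amy   Panel       78
take 3 rows with smallest cost_x2:
    cost  rep product  cost_x2
10    20  Amy    Bolt       40
11    39  Amy   Panel       78
1     45  Amy   Cable       90
add column cost_plus_cost_x2 = t['cost'] + t['cost_x2']:
    cost  rep product  cost_x2  cost_plus_cost_x2
10    20  Amy    Bolt       40                 60
11    39  Amy   Panel       78                117
1     45  Amy   Cable       90                135
So iloc[1]['cost_plus_cost_x2'] = 117.

117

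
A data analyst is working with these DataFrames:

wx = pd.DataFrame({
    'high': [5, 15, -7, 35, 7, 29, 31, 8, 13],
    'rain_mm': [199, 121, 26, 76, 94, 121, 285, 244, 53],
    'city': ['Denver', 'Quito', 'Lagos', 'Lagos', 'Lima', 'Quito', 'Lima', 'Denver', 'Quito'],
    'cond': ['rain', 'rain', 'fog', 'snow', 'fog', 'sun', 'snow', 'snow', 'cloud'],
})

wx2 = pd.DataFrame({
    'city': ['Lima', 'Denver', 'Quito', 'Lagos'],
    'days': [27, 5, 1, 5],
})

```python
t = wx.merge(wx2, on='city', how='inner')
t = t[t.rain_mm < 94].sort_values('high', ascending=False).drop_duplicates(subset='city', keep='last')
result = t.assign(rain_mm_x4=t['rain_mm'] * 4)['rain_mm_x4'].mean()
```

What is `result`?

158.0

merge on 'city' (how='inner') → 9 rows:
   high  rain_mm    city   cond  days
0     5      199  Denver   rain     5
1    15      121   Quito   rain     1
2    -7       26   Lagos    fog     5
3    35       76   Lagos   snow     5
4     7       94    Lima    fog    27
5    29      121   Quito    sun     1
6    31      285    Lima   snow    27
7     8      244  Denver   snow     5
8    13       53   Quito  cloud     1
filter rows where rain_mm < 94:
   high  rain_mm   city   cond  days
2    -7       26  Lagos    fog     5
3    35       76  Lagos   snow     5
8    13       53  Quito  cloud     1
sort by high descending:
   high  rain_mm   city   cond  days
3    35       76  Lagos   snow     5
8    13       53  Quito  cloud     1
2    -7       26  Lagos    fog     5
drop duplicate city (keep=last):
   high  rain_mm   city   cond  days
8    13       53  Quito  cloud     1
2    -7       26  Lagos    fog     5
add column rain_mm_x4 = t['rain_mm'] * 4:
   high  rain_mm   city   cond  days  rain_mm_x4
8    13       53  Quito  cloud     1         212
2    -7       26  Lagos    fog     5         104
mean of column 'rain_mm_x4' → 158.0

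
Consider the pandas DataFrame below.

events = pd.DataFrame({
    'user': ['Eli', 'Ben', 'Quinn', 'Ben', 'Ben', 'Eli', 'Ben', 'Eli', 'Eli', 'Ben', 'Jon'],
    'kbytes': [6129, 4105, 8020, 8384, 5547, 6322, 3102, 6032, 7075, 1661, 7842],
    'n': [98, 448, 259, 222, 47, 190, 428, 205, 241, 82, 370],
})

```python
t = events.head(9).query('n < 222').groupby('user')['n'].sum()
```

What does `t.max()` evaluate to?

take first 9 rows:
    user  kbytes    n
0    Eli    6129   98
1    Ben    4105  448
2  Quinn    8020  259
3    Ben    8384  222
4    Ben    5547   47
5    Eli    6322  190
6    Ben    3102  428
7    Eli    6032  205
8    Eli    7075  241
filter rows where n < 222:
  user  kbytes    n
0  Eli    6129   98
4  Ben    5547   47
5  Eli    6322  190
7  Eli    6032  205
group by user, sum of n:
user
Ben     47
Eli    493
Name: n, dtype: int64
Finally, max of the resulting series = 493.

493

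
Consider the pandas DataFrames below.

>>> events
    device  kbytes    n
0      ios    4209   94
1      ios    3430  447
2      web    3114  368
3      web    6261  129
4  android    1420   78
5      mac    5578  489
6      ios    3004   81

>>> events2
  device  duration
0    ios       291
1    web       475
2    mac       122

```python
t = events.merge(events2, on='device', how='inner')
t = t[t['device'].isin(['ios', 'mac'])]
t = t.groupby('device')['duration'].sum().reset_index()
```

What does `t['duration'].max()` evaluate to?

merge on 'device' (how='inner') → 6 rows:
  device  kbytes    n  duration
0    ios    4209   94       291
1    ios    3430  447       291
2    web    3114  368       475
3    web    6261  129       475
4    mac    5578  489       122
5    ios    3004   81       291
filter rows where device in ['ios', 'mac']:
  device  kbytes    n  duration
0    ios    4209   94       291
1    ios    3430  447       291
4    mac    5578  489       122
5    ios    3004   81       291
group by device, sum of duration:
device
ios    873
mac    122
Name: duration, dtype: int64
reset_index():
  device  duration
0    ios       873
1    mac       122
Taking the max of column 'duration' gives 873.

873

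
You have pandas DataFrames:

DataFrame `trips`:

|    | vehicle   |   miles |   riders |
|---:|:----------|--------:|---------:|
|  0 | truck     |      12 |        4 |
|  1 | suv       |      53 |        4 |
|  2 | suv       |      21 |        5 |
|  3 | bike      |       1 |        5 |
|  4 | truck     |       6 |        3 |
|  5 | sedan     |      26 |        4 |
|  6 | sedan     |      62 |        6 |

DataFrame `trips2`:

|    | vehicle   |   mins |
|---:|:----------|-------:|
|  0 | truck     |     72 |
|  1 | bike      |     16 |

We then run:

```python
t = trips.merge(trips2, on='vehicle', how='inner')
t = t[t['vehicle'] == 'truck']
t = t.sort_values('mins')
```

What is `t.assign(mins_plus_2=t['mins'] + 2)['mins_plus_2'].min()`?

merge on 'vehicle' (how='inner') → 3 rows:
  vehicle  miles  riders  mins
0   truck     12       4    72
1    bike      1       5    16
2   truck      6       3    72
filter rows where vehicle == 'truck':
  vehicle  miles  riders  mins
0   truck     12       4    72
2   truck      6       3    72
sort by mins:
  vehicle  miles  riders  mins
0   truck     12       4    72
2   truck      6       3    72
add column mins_plus_2 = t['mins'] + 2:
  vehicle  miles  riders  mins  mins_plus_2
0   truck     12       4    72           74
2   truck      6       3    72           74

74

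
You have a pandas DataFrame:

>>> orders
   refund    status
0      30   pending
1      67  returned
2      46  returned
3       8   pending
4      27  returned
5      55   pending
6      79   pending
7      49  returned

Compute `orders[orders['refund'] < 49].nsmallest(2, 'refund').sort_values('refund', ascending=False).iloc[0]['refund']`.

27

filter rows where refund < 49:
   refund    status
0      30   pending
2      46  returned
3       8   pending
4      27  returned
take 2 rows with smallest refund:
   refund    status
3       8   pending
4      27  returned
sort by refund descending:
   refund    status
4      27  returned
3       8   pending
Hence 27.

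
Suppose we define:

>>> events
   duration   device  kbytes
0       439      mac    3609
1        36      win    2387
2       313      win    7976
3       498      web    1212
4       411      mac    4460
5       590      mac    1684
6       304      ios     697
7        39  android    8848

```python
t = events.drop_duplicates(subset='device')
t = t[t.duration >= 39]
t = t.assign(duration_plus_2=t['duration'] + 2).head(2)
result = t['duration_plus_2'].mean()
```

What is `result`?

drop duplicate device (keep=first):
   duration   device  kbytes
0       439      mac    3609
1        36      win    2387
3       498      web    1212
6       304      ios     697
7        39  android    8848
filter rows where duration >= 39:
   duration   device  kbytes
0       439      mac    3609
3       498      web    1212
6       304      ios     697
7        39  android    8848
add column duration_plus_2 = t['duration'] + 2:
   duration   device  kbytes  duration_plus_2
0       439      mac    3609              441
3       498      web    1212              500
6       304      ios     697              306
7        39  android    8848               41
take first 2 rows:
   duration device  kbytes  duration_plus_2
0       439    mac    3609              441
3       498    web    1212              500

470.5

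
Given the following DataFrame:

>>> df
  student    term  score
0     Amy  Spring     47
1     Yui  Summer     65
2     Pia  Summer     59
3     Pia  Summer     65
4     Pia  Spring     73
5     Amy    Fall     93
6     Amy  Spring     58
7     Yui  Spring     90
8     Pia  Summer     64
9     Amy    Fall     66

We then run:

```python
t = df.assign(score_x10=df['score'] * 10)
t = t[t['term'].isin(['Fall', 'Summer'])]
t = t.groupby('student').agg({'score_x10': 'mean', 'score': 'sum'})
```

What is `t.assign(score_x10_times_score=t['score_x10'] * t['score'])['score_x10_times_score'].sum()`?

286468.333333

add column score_x10 = df['score'] * 10:
  student    term  score  score_x10
0     Amy  Spring     47        470
1     Yui  Summer     65        650
2     Pia  Summer     59        590
3     Pia  Summer     65        650
4     Pia  Spring     73        730
5     Amy    Fall     93        930
6     Amy  Spring     58        580
7     Yui  Spring     90        900
8     Pia  Summer     64        640
9     Amy    Fall     66        660
filter rows where term in ['Fall', 'Summer']:
  student    term  score  score_x10
1     Yui  Summer     65        650
2     Pia  Summer     59        590
3     Pia  Summer     65        650
5     Amy    Fall     93        930
8     Pia  Summer     64        640
9     Amy    Fall     66        660
group by student: mean(score_x10), sum(score):
          score_x10  score
student                   
Amy      795.000000    159
Pia      626.666667    188
Yui      650.000000     65
add column score_x10_times_score = t['score_x10'] * t['score']:
          score_x10  score  score_x10_times_score
student                                          
Amy      795.000000    159          126405.000000
Pia      626.666667    188          117813.333333
Yui      650.000000     65           42250.000000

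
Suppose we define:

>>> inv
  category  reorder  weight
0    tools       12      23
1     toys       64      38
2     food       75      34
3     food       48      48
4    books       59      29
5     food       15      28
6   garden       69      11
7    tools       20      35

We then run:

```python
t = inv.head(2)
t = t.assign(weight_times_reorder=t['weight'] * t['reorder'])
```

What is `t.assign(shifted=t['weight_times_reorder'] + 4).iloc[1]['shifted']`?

take first 2 rows:
  category  reorder  weight
0    tools       12      23
1     toys       64      38
add column weight_times_reorder = t['weight'] * t['reorder']:
  category  reorder  weight  weight_times_reorder
0    tools       12      23                   276
1     toys       64      38                  2432
add column shifted = t['weight_times_reorder'] + 4:
  category  reorder  weight  weight_times_reorder  shifted
0    tools       12      23                   276      280
1     toys       64      38                  2432     2436

2436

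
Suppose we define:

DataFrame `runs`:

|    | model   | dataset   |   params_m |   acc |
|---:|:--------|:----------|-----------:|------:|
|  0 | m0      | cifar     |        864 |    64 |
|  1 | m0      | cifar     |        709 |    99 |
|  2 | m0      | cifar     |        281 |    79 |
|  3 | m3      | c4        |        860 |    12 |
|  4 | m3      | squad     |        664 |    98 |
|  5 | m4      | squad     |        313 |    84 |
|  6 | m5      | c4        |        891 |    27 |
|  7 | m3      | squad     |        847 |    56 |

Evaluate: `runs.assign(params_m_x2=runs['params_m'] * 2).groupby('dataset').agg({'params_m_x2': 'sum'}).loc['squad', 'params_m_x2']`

3648

add column params_m_x2 = runs['params_m'] * 2:
  model dataset  params_m  acc  params_m_x2
0    m0   cifar       864   64         1728
1    m0   cifar       709   99         1418
2    m0   cifar       281   79          562
3    m3      c4       860   12         1720
4    m3   squad       664   98         1328
5    m4   squad       313   84          626
6    m5      c4       891   27         1782
7    m3   squad       847   56         1694
group by dataset, sum of params_m_x2:
         params_m_x2
dataset             
c4              3502
cifar           3708
squad           3648
Taking the value at row 'squad', column 'params_m_x2' gives 3648.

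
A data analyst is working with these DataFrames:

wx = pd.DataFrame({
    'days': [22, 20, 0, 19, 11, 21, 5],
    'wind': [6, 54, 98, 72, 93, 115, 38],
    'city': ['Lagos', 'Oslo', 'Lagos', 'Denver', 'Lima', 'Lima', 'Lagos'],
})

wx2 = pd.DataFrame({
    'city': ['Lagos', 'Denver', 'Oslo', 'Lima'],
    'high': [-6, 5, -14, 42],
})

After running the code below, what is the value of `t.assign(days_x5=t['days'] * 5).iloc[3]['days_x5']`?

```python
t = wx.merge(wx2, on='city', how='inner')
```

95

merge on 'city' (how='inner') → 7 rows:
   days  wind    city  high
0    22     6   Lagos    -6
1    20    54    Oslo   -14
2     0    98   Lagos    -6
3    19    72  Denver     5
4    11    93    Lima    42
5    21   115    Lima    42
6     5    38   Lagos    -6
add column days_x5 = t['days'] * 5:
   days  wind    city  high  days_x5
0    22     6   Lagos    -6      110
1    20    54    Oslo   -14      100
2     0    98   Lagos    -6        0
3    19    72  Denver     5       95
4    11    93    Lima    42       55
5    21   115    Lima    42      105
6     5    38   Lagos    -6       25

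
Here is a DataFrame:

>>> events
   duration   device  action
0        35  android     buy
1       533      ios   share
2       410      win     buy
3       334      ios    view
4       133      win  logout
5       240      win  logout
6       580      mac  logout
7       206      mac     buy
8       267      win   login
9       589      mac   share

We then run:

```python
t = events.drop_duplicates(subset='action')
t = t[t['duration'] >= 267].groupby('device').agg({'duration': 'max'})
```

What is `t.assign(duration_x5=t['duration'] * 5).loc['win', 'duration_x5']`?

1335

drop duplicate action (keep=first):
   duration   device  action
0        35  android     buy
1       533      ios   share
3       334      ios    view
4       133      win  logout
8       267      win   login
filter rows where duration >= 267:
   duration device action
1       533    ios  share
3       334    ios   view
8       267    win  login
group by device, max of duration:
        duration
device          
ios          533
win          267
add column duration_x5 = t['duration'] * 5:
        duration  duration_x5
device                       
ios          533         2665
win          267         1335
Hence 1335.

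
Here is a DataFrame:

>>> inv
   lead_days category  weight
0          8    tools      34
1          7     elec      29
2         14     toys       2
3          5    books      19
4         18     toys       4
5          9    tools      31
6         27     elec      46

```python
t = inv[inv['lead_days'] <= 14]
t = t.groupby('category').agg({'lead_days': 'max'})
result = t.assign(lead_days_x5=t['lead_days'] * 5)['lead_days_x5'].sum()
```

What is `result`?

filter rows where lead_days <= 14:
   lead_days category  weight
0          8    tools      34
1          7     elec      29
2         14     toys       2
3          5    books      19
5          9    tools      31
group by category, max of lead_days:
          lead_days
category           
books             5
elec              7
tools             9
toys             14
add column lead_days_x5 = t['lead_days'] * 5:
          lead_days  lead_days_x5
category                         
books             5            25
elec              7            35
tools             9            45
toys             14            70

175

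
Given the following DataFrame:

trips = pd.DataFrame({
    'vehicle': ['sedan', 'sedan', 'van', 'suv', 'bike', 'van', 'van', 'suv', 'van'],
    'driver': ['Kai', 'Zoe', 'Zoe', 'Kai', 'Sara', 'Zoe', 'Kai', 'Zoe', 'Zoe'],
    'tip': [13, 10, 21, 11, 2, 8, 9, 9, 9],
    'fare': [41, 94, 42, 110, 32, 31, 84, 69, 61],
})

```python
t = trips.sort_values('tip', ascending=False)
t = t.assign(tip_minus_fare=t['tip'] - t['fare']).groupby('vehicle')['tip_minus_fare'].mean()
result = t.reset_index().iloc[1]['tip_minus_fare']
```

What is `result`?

-56.0

sort by tip descending:
  vehicle driver  tip  fare
2     van    Zoe   21    42
0   sedan    Kai   13    41
3     suv    Kai   11   110
1   sedan    Zoe   10    94
6     van    Kai    9    84
7     suv    Zoe    9    69
8     van    Zoe    9    61
5     van    Zoe    8    31
4    bike   Sara    2    32
add column tip_minus_fare = t['tip'] - t['fare']:
  vehicle driver  tip  fare  tip_minus_fare
2     van    Zoe   21    42             -21
0   sedan    Kai   13    41             -28
3     suv    Kai   11   110             -99
1   sedan    Zoe   10    94             -84
6     van    Kai    9    84             -75
7     suv    Zoe    9    69             -60
8     van    Zoe    9    61             -52
5     van    Zoe    8    31             -23
4    bike   Sara    2    32             -30
group by vehicle, mean of tip_minus_fare:
vehicle
bike    -30.00
sedan   -56.00
suv     -79.50
van     -42.75
Name: tip_minus_fare, dtype: float64
reset_index():
  vehicle  tip_minus_fare
0    bike          -30.00
1   sedan          -56.00
2     suv          -79.50
3     van          -42.75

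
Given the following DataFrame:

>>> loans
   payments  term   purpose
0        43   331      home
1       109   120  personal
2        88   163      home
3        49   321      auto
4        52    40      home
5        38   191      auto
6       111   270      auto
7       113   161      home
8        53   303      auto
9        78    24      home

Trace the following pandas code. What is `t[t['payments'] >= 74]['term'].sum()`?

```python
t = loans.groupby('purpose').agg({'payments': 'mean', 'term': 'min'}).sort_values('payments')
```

group by purpose: mean(payments), min(term):
          payments  term
purpose                 
auto         62.75   191
home         74.80    24
personal    109.00   120
sort by payments:
          payments  term
purpose                 
auto         62.75   191
home         74.80    24
personal    109.00   120
filter rows where payments >= 74:
          payments  term
purpose                 
home          74.8    24
personal     109.0   120
sum of column 'term' → 144

144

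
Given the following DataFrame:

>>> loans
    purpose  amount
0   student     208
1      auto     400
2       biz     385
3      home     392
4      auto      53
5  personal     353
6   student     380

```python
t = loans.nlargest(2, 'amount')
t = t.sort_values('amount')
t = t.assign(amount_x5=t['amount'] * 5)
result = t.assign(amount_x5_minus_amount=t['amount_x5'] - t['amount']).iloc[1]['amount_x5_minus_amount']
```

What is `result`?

1600

take 2 rows with largest amount:
  purpose  amount
1    auto     400
3    home     392
sort by amount:
  purpose  amount
3    home     392
1    auto     400
add column amount_x5 = t['amount'] * 5:
  purpose  amount  amount_x5
3    home     392       1960
1    auto     400       2000
add column amount_x5_minus_amount = t['amount_x5'] - t['amount']:
  purpose  amount  amount_x5  amount_x5_minus_amount
3    home     392       1960                    1568
1    auto     400       2000                    1600
So iloc[1]['amount_x5_minus_amount'] = 1600.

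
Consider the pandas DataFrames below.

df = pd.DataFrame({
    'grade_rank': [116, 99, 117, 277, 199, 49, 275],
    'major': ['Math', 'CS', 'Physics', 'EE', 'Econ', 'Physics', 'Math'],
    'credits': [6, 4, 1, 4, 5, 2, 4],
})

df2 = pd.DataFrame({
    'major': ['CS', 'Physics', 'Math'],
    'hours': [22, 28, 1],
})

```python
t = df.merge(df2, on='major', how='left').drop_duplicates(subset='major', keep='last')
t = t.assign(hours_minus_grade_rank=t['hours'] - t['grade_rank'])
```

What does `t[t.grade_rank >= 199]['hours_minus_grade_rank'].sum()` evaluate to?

merge on 'major' (how='left') → 7 rows:
   grade_rank    major  credits  hours
0         116     Math        6    1.0
1          99       CS        4   22.0
2         117  Physics        1   28.0
3         277       EE        4    NaN
4         199     Econ        5    NaN
5          49  Physics        2   28.0
6         275     Math        4    1.0
drop duplicate major (keep=last):
   grade_rank    major  credits  hours
1          99       CS        4   22.0
3         277       EE        4    NaN
4         199     Econ        5    NaN
5          49  Physics        2   28.0
6         275     Math        4    1.0
add column hours_minus_grade_rank = t['hours'] - t['grade_rank']:
   grade_rank    major  credits  hours  hours_minus_grade_rank
1          99       CS        4   22.0                   -77.0
3         277       EE        4    NaN                     NaN
4         199     Econ        5    NaN                     NaN
5          49  Physics        2   28.0                   -21.0
6         275     Math        4    1.0                  -274.0
filter rows where grade_rank >= 199:
   grade_rank major  credits  hours  hours_minus_grade_rank
3         277    EE        4    NaN                     NaN
4         199  Econ        5    NaN                     NaN
6         275  Math        4    1.0                  -274.0

-274.0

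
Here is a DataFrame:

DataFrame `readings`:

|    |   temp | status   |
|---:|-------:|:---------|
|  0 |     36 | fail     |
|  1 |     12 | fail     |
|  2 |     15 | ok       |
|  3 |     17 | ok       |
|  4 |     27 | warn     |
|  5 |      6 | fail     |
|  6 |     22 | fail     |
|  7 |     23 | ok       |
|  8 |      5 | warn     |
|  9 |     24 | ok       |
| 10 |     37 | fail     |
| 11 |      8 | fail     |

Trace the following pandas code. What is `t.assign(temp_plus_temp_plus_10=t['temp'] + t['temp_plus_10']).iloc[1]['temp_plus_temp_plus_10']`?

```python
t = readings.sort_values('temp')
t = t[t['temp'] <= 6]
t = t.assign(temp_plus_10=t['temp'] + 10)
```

22

sort by temp:
    temp status
8      5   warn
5      6   fail
11     8   fail
1     12   fail
2     15     ok
3     17     ok
6     22   fail
7     23     ok
9     24     ok
4     27   warn
0     36   fail
10    37   fail
filter rows where temp <= 6:
   temp status
8     5   warn
5     6   fail
add column temp_plus_10 = t['temp'] + 10:
   temp status  temp_plus_10
8     5   warn            15
5     6   fail            16
add column temp_plus_temp_plus_10 = t['temp'] + t['temp_plus_10']:
   temp status  temp_plus_10  temp_plus_temp_plus_10
8     5   warn            15                      20
5     6   fail            16                      22
value at position 1, column 'temp_plus_temp_plus_10' → 22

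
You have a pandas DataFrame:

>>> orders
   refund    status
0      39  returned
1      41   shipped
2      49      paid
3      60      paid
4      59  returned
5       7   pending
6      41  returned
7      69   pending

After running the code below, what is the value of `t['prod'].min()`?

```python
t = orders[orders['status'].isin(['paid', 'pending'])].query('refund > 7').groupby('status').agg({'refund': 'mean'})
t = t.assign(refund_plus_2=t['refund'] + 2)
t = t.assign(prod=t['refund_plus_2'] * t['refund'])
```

filter rows where status in ['paid', 'pending']:
   refund   status
2      49     paid
3      60     paid
5       7  pending
7      69  pending
filter rows where refund > 7:
   refund   status
2      49     paid
3      60     paid
7      69  pending
group by status, mean of refund:
         refund
status         
paid       54.5
pending    69.0
add column refund_plus_2 = t['refund'] + 2:
         refund  refund_plus_2
status                        
paid       54.5           56.5
pending    69.0           71.0
add column prod = t['refund_plus_2'] * t['refund']:
         refund  refund_plus_2     prod
status                                 
paid       54.5           56.5  3079.25
pending    69.0           71.0  4899.00
Hence 3079.25.

3079.25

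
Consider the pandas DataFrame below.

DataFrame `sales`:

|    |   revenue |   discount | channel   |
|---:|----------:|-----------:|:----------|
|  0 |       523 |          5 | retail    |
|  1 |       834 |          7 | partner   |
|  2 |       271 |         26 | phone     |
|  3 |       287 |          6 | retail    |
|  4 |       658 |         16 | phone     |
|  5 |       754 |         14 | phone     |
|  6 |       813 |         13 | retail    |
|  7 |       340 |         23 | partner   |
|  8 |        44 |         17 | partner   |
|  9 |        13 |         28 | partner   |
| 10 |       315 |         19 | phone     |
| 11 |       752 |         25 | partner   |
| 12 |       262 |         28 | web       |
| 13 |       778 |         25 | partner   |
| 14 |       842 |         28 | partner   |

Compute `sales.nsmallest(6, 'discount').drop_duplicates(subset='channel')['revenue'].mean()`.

take 6 rows with smallest discount:
   revenue  discount  channel
0      523         5   retail
3      287         6   retail
1      834         7  partner
6      813        13   retail
5      754        14    phone
4      658        16    phone
drop duplicate channel (keep=first):
   revenue  discount  channel
0      523         5   retail
1      834         7  partner
5      754        14    phone
The mean of column 'revenue' is 703.666666667.

703.666666667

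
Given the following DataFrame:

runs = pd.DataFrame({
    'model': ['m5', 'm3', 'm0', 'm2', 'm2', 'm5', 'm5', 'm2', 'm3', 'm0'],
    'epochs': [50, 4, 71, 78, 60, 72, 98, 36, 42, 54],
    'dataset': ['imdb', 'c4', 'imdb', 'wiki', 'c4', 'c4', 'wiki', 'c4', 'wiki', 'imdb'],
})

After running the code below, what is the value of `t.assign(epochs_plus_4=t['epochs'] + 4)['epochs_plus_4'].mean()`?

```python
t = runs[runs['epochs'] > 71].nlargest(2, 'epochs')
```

92.0

filter rows where epochs > 71:
  model  epochs dataset
3    m2      78    wiki
5    m5      72      c4
6    m5      98    wiki
take 2 rows with largest epochs:
  model  epochs dataset
6    m5      98    wiki
3    m2      78    wiki
add column epochs_plus_4 = t['epochs'] + 4:
  model  epochs dataset  epochs_plus_4
6    m5      98    wiki            102
3    m2      78    wiki             82
The mean of column 'epochs_plus_4' is 92.0.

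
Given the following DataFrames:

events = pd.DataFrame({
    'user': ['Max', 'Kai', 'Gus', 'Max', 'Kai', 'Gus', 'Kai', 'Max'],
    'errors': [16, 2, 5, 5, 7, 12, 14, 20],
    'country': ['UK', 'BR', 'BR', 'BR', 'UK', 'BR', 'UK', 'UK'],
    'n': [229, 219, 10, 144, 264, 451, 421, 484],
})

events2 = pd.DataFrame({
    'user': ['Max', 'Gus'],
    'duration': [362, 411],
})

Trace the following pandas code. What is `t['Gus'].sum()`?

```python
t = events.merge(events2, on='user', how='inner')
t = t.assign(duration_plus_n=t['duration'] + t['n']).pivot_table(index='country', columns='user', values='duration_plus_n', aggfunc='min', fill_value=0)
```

421

merge on 'user' (how='inner') → 5 rows:
  user  errors country    n  duration
0  Max      16      UK  229       362
1  Gus       5      BR   10       411
2  Max       5      BR  144       362
3  Gus      12      BR  451       411
4  Max      20      UK  484       362
add column duration_plus_n = t['duration'] + t['n']:
  user  errors country    n  duration  duration_plus_n
0  Max      16      UK  229       362              591
1  Gus       5      BR   10       411              421
2  Max       5      BR  144       362              506
3  Gus      12      BR  451       411              862
4  Max      20      UK  484       362              846
pivot: rows=country, cols=user, min(duration_plus_n):
user     Gus  Max
country          
BR       421  506
UK         0  591
So sum() = 421.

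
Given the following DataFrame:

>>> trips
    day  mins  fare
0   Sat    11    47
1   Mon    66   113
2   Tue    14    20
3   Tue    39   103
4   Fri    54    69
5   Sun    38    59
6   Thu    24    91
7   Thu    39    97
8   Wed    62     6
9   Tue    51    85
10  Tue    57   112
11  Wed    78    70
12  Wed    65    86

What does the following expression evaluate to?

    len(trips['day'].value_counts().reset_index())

7

value_counts of day:
day
Tue    4
Wed    3
Thu    2
Sat    1
Mon    1
Fri    1
Sun    1
Name: count, dtype: int64
reset_index():
   day  count
0  Tue      4
1  Wed      3
2  Thu      2
3  Sat      1
4  Mon      1
5  Fri      1
6  Sun      1
number of rows → 7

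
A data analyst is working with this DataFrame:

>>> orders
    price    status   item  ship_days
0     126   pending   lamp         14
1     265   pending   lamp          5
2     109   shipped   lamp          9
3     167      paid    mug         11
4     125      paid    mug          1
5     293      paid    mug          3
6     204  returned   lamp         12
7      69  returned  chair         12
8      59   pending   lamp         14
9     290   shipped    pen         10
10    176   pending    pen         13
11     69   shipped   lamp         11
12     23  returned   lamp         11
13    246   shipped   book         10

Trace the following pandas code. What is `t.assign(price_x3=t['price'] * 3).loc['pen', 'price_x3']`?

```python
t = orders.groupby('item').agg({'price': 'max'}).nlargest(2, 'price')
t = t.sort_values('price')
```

870

group by item, max of price:
       price
item        
book     246
chair     69
lamp     265
mug      293
pen      290
take 2 rows with largest price:
      price
item       
mug     293
pen     290
sort by price:
      price
item       
pen     290
mug     293
add column price_x3 = t['price'] * 3:
      price  price_x3
item                 
pen     290       870
mug     293       879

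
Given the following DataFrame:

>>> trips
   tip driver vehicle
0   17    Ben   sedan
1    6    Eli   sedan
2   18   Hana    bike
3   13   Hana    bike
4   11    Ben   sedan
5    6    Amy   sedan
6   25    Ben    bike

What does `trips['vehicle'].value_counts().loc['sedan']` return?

4

value_counts of vehicle:
vehicle
sedan    4
bike     3
Name: count, dtype: int64
Then the value at index 'sedan': 4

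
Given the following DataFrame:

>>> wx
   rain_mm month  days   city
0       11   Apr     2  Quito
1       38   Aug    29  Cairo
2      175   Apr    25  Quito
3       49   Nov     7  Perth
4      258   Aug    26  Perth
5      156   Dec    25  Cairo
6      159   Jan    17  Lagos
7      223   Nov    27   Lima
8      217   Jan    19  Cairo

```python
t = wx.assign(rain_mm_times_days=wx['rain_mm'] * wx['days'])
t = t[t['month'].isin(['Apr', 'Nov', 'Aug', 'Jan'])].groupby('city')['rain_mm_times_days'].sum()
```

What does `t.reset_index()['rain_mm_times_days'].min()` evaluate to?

add column rain_mm_times_days = wx['rain_mm'] * wx['days']:
   rain_mm month  days   city  rain_mm_times_days
0       11   Apr     2  Quito                  22
1       38   Aug    29  Cairo                1102
2      175   Apr    25  Quito                4375
3       49   Nov     7  Perth                 343
4      258   Aug    26  Perth                6708
5      156   Dec    25  Cairo                3900
6      159   Jan    17  Lagos                2703
7      223   Nov    27   Lima                6021
8      217   Jan    19  Cairo                4123
filter rows where month in ['Apr', 'Nov', 'Aug', 'Jan']:
   rain_mm month  days   city  rain_mm_times_days
0       11   Apr     2  Quito                  22
1       38   Aug    29  Cairo                1102
2      175   Apr    25  Quito                4375
3       49   Nov     7  Perth                 343
4      258   Aug    26  Perth                6708
6      159   Jan    17  Lagos                2703
7      223   Nov    27   Lima                6021
8      217   Jan    19  Cairo                4123
group by city, sum of rain_mm_times_days:
city
Cairo    5225
Lagos    2703
Lima     6021
Perth    7051
Quito    4397
Name: rain_mm_times_days, dtype: int64
reset_index():
    city  rain_mm_times_days
0  Cairo                5225
1  Lagos                2703
2   Lima                6021
3  Perth                7051
4  Quito                4397

2703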